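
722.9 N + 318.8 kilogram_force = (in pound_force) 865.3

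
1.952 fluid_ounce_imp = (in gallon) 0.01465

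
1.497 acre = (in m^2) 6058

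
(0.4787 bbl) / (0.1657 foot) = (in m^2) 1.507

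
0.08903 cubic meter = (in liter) 89.03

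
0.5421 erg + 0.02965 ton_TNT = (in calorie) 2.965e+07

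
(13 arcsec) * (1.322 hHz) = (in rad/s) 0.008332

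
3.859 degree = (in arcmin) 231.5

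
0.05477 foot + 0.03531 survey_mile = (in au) 3.8e-10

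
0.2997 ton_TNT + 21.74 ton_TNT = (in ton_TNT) 22.04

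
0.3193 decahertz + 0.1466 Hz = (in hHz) 0.0334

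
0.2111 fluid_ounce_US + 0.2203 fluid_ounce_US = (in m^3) 1.276e-05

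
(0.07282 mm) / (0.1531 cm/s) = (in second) 0.04756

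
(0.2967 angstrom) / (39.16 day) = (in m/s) 8.769e-18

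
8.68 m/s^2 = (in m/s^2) 8.68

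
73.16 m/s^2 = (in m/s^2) 73.16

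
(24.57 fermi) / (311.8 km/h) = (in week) 4.691e-22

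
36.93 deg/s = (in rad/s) 0.6446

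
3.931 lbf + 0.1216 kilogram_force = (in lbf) 4.199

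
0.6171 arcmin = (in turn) 2.857e-05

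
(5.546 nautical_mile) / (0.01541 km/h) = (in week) 3.967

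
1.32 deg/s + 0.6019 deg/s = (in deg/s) 1.922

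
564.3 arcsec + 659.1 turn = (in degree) 2.373e+05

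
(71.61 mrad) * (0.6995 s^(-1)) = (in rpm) 0.4783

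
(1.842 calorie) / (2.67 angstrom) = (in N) 2.886e+10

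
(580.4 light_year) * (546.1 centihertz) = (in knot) 5.829e+19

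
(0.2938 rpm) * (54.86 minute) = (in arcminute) 3.481e+05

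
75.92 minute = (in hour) 1.265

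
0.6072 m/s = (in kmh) 2.186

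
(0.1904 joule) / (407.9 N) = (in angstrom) 4.668e+06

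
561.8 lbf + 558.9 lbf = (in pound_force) 1121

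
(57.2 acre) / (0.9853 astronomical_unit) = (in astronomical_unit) 1.05e-17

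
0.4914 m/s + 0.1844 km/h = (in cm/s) 54.26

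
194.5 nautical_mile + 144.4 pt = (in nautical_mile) 194.5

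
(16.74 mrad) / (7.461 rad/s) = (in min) 3.739e-05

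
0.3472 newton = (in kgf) 0.0354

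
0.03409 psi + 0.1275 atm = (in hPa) 131.5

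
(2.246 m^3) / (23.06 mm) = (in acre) 0.02407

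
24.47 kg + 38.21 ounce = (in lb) 56.34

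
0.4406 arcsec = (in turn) 3.4e-07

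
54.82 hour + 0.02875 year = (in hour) 306.7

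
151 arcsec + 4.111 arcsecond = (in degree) 0.04309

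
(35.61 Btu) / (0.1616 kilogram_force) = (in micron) 2.371e+10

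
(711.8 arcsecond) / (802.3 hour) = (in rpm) 1.141e-08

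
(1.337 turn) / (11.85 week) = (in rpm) 1.119e-05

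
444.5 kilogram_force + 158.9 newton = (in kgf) 460.7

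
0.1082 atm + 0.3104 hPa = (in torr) 82.46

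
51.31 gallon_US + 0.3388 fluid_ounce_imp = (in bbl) 1.222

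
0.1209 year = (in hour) 1059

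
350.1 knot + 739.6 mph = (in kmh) 1839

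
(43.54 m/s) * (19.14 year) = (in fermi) 2.628e+25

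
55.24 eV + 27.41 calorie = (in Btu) 0.1087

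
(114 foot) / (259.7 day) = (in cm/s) 0.0001549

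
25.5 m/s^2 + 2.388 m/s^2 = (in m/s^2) 27.89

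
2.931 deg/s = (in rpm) 0.4885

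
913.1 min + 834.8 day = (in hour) 2.005e+04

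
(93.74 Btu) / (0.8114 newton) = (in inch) 4.799e+06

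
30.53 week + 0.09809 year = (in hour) 5988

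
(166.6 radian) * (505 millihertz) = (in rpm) 803.4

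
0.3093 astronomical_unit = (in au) 0.3093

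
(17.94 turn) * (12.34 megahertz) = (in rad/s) 1.391e+09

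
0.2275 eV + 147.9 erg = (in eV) 9.231e+13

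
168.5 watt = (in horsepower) 0.226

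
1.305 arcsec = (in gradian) 0.0004028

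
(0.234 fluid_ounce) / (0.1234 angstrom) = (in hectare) 56.08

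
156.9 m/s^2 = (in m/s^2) 156.9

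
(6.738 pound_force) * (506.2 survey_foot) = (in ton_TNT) 1.105e-06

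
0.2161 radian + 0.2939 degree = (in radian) 0.2212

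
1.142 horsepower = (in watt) 851.6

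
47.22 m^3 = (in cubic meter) 47.22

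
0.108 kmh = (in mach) 8.811e-05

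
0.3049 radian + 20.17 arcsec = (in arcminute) 1049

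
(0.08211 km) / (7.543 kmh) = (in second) 39.19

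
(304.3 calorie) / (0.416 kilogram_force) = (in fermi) 3.121e+17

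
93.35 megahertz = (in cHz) 9.335e+09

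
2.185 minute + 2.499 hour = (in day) 0.1056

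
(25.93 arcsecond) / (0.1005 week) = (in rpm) 1.975e-08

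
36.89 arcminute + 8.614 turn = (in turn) 8.616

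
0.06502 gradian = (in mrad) 1.021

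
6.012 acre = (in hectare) 2.433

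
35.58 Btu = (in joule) 3.754e+04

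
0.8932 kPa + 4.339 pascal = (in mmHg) 6.732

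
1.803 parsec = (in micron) 5.563e+22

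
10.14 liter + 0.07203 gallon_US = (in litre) 10.41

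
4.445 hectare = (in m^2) 4.445e+04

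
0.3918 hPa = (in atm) 0.0003867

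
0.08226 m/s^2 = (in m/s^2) 0.08226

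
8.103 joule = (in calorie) 1.937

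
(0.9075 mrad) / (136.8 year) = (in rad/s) 2.104e-13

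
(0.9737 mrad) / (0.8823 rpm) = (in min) 0.0001756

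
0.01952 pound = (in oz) 0.3123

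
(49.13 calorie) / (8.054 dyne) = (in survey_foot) 8.374e+06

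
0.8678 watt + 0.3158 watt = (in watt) 1.184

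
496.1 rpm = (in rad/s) 51.95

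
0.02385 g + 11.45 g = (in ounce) 0.4047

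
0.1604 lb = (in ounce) 2.566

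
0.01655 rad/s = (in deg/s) 0.9482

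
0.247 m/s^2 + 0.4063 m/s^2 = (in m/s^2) 0.6533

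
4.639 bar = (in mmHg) 3480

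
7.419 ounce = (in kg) 0.2103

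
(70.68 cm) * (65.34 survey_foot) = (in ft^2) 151.5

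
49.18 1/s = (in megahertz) 4.918e-05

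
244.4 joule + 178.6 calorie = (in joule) 991.7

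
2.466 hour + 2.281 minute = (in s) 9014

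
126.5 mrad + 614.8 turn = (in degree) 2.213e+05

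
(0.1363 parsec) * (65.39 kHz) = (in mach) 8.077e+17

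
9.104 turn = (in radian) 57.2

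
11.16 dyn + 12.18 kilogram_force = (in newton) 119.4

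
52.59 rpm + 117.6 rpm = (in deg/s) 1021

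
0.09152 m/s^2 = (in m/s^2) 0.09152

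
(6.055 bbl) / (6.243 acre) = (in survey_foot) 0.000125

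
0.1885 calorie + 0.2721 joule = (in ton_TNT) 2.535e-10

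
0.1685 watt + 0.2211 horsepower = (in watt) 165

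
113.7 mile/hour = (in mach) 0.1493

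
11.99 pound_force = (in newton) 53.33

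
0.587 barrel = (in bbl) 0.587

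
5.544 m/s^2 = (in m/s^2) 5.544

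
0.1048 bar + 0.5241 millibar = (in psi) 1.528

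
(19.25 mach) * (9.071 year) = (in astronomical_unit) 12.53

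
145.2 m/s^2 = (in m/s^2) 145.2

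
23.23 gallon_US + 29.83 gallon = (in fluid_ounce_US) 6792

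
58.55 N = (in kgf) 5.97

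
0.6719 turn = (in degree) 241.9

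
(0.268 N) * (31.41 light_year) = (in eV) 4.971e+35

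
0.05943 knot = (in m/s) 0.03057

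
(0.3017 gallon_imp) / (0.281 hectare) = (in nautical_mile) 2.636e-10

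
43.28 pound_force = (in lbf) 43.28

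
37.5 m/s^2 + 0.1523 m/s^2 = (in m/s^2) 37.65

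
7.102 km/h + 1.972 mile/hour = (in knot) 5.548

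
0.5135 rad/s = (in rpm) 4.904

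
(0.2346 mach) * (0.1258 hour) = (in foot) 1.187e+05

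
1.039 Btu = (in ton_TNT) 2.62e-07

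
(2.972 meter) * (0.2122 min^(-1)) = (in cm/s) 1.051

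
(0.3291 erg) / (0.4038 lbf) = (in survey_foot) 6.011e-08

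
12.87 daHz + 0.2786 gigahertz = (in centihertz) 2.786e+10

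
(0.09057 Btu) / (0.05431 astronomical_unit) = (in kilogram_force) 1.199e-09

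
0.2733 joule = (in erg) 2.733e+06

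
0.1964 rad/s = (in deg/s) 11.25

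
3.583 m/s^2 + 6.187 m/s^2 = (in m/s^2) 9.77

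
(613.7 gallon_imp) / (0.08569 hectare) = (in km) 3.256e-06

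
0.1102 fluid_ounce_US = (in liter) 0.003259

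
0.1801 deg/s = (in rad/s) 0.003143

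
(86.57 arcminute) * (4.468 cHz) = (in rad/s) 0.001125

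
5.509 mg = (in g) 0.005509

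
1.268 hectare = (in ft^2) 1.365e+05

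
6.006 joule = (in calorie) 1.435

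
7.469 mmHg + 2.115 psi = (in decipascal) 1.558e+05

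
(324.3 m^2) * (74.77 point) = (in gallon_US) 2260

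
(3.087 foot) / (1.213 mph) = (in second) 1.735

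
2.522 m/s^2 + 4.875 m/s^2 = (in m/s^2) 7.397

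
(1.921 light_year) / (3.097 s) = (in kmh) 2.113e+16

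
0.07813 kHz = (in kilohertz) 0.07813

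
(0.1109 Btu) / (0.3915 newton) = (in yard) 326.8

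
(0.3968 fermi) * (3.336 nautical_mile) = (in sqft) 2.639e-11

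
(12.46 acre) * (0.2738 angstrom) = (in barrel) 8.684e-06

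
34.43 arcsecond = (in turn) 2.657e-05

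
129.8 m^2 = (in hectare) 0.01298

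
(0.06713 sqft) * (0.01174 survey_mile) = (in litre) 117.8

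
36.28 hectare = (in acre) 89.65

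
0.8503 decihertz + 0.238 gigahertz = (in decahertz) 2.38e+07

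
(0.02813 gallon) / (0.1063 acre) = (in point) 0.0007017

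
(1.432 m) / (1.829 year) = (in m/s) 2.483e-08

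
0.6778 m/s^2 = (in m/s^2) 0.6778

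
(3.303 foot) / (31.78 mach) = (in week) 1.538e-10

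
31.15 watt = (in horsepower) 0.04177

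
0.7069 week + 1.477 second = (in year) 0.01356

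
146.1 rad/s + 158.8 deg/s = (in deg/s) 8530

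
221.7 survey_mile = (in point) 1.011e+09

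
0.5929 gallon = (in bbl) 0.01412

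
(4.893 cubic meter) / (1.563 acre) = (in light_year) 8.177e-20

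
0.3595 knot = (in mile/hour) 0.4137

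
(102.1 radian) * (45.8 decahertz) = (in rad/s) 4.676e+04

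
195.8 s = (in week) 0.0003237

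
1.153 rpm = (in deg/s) 6.918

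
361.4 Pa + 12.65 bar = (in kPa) 1265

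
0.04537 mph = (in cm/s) 2.028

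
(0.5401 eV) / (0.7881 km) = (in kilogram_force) 1.12e-23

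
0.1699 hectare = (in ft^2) 1.829e+04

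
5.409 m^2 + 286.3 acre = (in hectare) 115.9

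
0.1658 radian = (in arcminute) 570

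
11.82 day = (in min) 1.702e+04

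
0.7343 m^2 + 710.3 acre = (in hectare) 287.4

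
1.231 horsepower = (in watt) 918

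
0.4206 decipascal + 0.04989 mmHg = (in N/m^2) 6.694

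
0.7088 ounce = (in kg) 0.02009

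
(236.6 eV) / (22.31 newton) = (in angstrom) 1.699e-08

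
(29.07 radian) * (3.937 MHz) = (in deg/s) 6.557e+09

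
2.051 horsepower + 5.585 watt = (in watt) 1535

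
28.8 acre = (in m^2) 1.165e+05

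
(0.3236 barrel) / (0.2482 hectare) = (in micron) 20.73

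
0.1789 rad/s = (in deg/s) 10.25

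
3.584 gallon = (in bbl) 0.08533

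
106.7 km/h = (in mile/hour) 66.3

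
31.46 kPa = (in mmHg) 236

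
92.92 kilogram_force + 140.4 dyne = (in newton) 911.2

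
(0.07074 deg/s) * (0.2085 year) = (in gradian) 5.168e+05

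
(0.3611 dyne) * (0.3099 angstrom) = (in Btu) 1.061e-19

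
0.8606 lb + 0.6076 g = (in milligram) 3.91e+05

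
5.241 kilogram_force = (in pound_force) 11.55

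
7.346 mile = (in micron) 1.182e+10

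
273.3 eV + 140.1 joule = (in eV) 8.744e+20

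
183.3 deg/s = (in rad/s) 3.199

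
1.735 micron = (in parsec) 5.623e-23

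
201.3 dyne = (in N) 0.002013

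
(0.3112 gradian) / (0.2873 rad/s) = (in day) 1.969e-07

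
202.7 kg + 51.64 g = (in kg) 202.8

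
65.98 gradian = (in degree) 59.38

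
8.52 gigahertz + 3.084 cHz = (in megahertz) 8520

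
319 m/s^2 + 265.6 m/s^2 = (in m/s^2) 584.6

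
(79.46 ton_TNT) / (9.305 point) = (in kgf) 1.033e+13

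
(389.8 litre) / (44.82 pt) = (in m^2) 24.65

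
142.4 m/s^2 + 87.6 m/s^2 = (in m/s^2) 230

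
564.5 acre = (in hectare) 228.4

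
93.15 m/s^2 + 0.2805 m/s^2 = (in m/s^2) 93.43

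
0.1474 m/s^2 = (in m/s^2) 0.1474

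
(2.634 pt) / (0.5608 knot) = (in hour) 8.947e-07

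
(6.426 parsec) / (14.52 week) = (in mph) 5.051e+10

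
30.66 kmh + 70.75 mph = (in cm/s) 4014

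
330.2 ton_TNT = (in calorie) 3.302e+11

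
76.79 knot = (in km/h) 142.2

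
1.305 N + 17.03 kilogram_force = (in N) 168.3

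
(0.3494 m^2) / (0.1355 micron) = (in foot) 8.46e+06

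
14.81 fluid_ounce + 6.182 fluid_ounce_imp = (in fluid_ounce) 20.75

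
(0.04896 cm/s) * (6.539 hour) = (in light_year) 1.218e-15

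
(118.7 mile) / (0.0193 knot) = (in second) 1.924e+07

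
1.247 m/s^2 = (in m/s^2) 1.247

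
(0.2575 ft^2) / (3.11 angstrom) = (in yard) 8.412e+07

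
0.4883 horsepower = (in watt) 364.1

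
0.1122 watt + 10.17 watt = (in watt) 10.28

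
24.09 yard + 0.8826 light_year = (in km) 8.35e+12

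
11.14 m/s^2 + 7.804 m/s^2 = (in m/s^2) 18.94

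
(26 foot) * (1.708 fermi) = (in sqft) 1.457e-13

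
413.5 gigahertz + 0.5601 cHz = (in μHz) 4.135e+17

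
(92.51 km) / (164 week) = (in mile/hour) 0.002086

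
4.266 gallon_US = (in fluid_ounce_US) 546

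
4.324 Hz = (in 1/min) 259.4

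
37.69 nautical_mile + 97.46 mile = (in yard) 2.479e+05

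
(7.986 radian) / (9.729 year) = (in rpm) 2.486e-07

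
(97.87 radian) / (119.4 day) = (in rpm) 9.059e-05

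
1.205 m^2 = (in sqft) 12.97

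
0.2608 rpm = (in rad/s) 0.02731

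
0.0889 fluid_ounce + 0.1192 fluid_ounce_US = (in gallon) 0.001626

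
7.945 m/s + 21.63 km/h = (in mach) 0.04098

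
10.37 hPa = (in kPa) 1.037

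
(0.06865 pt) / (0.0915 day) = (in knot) 5.955e-09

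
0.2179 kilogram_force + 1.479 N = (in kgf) 0.3687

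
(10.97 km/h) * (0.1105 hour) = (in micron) 1.212e+09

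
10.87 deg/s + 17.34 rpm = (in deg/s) 114.9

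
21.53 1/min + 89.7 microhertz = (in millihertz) 358.9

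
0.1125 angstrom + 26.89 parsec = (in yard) 9.074e+17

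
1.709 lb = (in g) 775.2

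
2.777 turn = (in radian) 17.45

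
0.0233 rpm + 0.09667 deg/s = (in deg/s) 0.2365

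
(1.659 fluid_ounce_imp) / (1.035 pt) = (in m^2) 0.1291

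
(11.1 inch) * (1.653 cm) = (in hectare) 4.66e-07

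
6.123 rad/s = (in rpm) 58.47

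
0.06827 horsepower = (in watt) 50.91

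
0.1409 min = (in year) 2.681e-07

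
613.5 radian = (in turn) 97.64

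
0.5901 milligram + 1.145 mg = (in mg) 1.735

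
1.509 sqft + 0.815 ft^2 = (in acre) 5.335e-05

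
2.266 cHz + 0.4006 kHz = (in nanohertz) 4.006e+11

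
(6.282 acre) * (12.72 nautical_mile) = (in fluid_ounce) 2.025e+13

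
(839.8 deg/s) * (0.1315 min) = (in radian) 115.6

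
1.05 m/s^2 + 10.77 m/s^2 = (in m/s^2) 11.82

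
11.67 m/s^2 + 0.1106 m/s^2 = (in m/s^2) 11.78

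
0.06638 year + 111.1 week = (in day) 801.9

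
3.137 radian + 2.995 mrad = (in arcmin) 1.079e+04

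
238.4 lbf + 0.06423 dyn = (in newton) 1060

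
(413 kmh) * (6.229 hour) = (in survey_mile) 1599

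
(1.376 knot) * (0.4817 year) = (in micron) 1.075e+13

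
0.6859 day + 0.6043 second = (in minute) 987.7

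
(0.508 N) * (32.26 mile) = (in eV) 1.646e+23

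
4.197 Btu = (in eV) 2.764e+22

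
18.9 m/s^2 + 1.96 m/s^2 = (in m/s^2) 20.86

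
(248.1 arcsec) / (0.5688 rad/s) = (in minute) 3.524e-05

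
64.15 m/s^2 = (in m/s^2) 64.15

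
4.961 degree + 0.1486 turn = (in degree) 58.46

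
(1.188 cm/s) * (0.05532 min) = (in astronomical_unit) 2.636e-13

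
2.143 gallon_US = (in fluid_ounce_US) 274.3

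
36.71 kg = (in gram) 3.671e+04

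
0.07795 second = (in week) 1.289e-07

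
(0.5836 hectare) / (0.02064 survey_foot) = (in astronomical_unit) 6.201e-06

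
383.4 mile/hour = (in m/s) 171.4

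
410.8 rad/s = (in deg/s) 2.354e+04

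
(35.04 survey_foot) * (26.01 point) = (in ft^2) 1.055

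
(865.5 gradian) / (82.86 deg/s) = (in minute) 0.1567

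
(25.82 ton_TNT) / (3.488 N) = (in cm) 3.097e+12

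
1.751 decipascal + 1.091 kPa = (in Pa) 1091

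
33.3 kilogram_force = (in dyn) 3.266e+07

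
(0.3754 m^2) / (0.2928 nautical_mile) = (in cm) 0.06923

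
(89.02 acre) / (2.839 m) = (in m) 1.269e+05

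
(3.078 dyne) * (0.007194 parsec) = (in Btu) 6.476e+06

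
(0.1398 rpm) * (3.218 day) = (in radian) 4070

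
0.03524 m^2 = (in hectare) 3.524e-06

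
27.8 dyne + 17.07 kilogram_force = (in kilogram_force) 17.07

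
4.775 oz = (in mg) 1.354e+05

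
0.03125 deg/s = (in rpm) 0.005208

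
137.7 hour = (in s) 4.957e+05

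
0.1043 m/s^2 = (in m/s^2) 0.1043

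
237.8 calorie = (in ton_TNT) 2.378e-07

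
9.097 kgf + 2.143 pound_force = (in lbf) 22.2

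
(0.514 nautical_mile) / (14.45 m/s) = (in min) 1.098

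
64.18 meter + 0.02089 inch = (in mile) 0.03988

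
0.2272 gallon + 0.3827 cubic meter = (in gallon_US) 101.3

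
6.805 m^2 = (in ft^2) 73.25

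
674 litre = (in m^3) 0.674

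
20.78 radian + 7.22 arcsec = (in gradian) 1323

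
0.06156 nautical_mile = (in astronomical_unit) 7.621e-10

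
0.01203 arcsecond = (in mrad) 5.832e-05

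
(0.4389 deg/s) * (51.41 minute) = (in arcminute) 8.123e+04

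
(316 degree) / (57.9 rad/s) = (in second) 0.09525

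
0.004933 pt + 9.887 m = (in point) 2.803e+04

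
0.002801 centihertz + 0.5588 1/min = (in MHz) 9.341e-09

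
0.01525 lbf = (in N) 0.06784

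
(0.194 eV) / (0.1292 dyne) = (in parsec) 7.796e-31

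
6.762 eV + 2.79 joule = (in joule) 2.79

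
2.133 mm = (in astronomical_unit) 1.426e-14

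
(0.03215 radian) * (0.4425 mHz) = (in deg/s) 0.0008151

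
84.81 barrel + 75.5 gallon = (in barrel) 86.61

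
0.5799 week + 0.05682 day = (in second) 3.556e+05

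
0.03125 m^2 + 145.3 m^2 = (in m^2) 145.3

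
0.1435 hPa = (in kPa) 0.01435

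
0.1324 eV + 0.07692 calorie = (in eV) 2.009e+18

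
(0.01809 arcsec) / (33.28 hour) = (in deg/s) 4.194e-11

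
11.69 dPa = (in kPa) 0.001169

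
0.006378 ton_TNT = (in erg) 2.669e+14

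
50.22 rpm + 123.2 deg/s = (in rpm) 70.75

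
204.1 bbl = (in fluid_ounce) 1.097e+06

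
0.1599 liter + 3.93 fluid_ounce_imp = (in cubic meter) 0.0002716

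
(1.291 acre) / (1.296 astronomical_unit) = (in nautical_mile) 1.455e-11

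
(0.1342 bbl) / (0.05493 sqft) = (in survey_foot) 13.72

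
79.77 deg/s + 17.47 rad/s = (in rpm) 180.1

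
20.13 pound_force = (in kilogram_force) 9.131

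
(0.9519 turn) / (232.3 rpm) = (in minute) 0.004098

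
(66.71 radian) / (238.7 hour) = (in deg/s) 0.004448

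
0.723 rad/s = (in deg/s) 41.42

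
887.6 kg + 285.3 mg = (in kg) 887.6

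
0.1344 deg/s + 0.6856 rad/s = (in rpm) 6.569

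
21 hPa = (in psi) 0.3046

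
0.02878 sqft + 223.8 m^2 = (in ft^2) 2409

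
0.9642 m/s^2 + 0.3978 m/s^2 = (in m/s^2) 1.362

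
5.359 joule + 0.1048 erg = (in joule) 5.359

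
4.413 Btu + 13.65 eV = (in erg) 4.656e+10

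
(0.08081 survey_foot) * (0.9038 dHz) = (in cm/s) 0.2226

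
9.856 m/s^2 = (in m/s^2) 9.856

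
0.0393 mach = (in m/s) 13.38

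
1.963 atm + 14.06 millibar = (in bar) 2.003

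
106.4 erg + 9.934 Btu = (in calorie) 2505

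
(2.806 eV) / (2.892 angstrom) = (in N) 1.555e-09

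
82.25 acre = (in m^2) 3.329e+05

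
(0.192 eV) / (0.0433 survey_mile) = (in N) 4.414e-22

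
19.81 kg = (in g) 1.981e+04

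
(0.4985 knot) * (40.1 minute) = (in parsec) 2e-14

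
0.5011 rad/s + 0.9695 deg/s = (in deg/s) 29.68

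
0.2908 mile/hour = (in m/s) 0.13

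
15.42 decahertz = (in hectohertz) 1.542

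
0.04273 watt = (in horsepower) 5.73e-05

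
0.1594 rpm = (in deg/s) 0.9564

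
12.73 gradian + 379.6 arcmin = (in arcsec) 6.402e+04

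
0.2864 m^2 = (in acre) 7.077e-05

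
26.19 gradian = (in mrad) 411.4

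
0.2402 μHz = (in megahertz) 2.402e-13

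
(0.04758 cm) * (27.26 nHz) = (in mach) 3.809e-14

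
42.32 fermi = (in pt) 1.2e-10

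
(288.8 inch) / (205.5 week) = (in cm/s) 5.902e-06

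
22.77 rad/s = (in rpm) 217.4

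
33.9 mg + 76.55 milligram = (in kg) 0.0001104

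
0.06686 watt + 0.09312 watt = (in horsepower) 0.0002145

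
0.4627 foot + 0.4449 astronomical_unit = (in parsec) 2.157e-06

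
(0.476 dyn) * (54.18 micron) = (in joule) 2.579e-10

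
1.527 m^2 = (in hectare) 0.0001527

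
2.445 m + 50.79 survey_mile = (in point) 2.317e+08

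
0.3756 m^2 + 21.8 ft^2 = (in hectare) 0.0002401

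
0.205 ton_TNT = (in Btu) 8.13e+05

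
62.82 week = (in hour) 1.055e+04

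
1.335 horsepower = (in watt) 995.5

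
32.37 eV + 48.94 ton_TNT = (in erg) 2.048e+18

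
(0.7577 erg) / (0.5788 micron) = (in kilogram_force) 0.01335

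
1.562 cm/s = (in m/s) 0.01562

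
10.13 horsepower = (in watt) 7554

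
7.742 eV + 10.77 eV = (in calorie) 7.089e-19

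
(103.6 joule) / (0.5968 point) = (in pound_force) 1.106e+05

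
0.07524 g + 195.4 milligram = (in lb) 0.0005967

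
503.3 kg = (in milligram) 5.033e+08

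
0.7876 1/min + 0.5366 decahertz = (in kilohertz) 0.005379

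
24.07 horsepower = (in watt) 1.795e+04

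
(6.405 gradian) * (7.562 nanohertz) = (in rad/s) 7.608e-10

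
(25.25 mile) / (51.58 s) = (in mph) 1762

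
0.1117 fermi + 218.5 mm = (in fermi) 2.185e+14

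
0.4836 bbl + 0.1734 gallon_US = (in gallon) 20.48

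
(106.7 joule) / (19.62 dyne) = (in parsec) 1.762e-11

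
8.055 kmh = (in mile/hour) 5.005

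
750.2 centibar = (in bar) 7.502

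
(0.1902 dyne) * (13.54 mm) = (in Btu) 2.441e-11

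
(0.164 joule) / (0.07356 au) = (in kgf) 1.52e-12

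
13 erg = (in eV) 8.114e+12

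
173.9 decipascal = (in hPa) 0.1739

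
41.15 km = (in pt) 1.166e+08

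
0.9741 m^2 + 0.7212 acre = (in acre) 0.7214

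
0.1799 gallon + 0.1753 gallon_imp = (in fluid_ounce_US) 49.97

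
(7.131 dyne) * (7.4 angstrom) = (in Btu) 5.002e-17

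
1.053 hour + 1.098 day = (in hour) 27.41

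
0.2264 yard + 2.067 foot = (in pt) 2373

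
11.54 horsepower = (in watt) 8605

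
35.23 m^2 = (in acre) 0.008706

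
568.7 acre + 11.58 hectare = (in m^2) 2.417e+06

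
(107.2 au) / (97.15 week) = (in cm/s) 2.729e+07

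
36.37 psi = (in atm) 2.475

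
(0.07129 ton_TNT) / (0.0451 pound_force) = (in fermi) 1.487e+24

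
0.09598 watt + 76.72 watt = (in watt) 76.82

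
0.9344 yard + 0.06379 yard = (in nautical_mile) 0.0004928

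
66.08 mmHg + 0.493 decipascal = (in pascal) 8810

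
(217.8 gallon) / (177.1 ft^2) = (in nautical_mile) 2.706e-05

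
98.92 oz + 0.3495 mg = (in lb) 6.183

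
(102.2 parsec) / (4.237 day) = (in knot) 1.675e+13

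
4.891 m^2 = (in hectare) 0.0004891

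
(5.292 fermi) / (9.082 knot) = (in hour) 3.146e-19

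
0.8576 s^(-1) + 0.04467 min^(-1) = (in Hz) 0.8583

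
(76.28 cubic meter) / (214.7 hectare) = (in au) 2.375e-16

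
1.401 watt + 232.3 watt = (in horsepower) 0.3134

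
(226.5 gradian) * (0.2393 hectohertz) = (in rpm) 813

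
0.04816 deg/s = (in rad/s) 0.0008406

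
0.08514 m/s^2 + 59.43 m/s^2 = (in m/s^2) 59.52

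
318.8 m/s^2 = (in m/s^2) 318.8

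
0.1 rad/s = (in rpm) 0.9549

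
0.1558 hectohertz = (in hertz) 15.58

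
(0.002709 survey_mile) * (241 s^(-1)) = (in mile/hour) 2350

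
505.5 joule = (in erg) 5.055e+09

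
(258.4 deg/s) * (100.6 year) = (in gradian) 9.109e+11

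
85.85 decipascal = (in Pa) 8.585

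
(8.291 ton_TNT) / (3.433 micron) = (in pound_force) 2.272e+15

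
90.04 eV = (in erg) 1.443e-10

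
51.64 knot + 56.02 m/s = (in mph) 184.7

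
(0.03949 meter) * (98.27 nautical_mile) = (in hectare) 0.7187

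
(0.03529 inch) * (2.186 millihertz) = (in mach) 5.755e-09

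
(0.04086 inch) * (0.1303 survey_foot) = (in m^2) 4.122e-05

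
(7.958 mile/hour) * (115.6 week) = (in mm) 2.487e+11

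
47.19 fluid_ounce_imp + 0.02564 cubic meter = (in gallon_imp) 5.935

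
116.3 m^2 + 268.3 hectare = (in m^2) 2.683e+06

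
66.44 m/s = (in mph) 148.6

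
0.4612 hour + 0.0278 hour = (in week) 0.002911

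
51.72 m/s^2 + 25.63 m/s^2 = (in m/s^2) 77.35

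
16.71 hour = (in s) 6.016e+04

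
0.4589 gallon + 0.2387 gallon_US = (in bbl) 0.01661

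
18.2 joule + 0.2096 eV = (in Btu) 0.01725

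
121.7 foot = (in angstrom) 3.709e+11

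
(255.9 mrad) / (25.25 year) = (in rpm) 3.069e-09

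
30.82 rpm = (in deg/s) 184.9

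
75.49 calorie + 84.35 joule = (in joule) 400.2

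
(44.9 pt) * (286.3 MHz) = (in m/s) 4.535e+06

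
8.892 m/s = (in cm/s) 889.2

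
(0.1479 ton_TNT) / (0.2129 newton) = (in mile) 1.806e+06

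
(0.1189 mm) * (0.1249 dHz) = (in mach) 4.361e-09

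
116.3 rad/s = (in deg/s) 6663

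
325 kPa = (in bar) 3.25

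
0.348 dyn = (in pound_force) 7.823e-07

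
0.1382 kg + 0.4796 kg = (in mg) 6.178e+05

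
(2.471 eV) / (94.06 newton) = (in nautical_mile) 2.273e-24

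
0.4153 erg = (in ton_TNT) 9.926e-18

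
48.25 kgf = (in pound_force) 106.4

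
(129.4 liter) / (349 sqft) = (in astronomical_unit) 2.668e-14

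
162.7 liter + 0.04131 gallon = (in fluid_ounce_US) 5507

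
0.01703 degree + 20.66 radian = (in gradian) 1315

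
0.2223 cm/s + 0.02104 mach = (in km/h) 25.8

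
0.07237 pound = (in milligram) 3.283e+04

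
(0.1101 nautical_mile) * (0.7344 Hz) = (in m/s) 149.7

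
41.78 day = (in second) 3.61e+06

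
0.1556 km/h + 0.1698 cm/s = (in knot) 0.08732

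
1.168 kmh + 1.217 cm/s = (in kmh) 1.212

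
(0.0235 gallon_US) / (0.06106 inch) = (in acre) 1.417e-05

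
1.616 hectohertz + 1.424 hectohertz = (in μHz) 3.04e+08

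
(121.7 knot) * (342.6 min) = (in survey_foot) 4.222e+06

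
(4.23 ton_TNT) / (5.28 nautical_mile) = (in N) 1.81e+06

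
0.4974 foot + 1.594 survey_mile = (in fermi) 2.565e+18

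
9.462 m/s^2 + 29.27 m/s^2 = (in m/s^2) 38.73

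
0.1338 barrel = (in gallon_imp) 4.679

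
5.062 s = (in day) 5.859e-05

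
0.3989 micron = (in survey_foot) 1.309e-06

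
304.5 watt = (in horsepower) 0.4083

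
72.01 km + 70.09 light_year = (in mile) 4.12e+14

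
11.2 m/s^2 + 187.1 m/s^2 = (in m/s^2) 198.3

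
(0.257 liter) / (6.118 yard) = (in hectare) 4.594e-09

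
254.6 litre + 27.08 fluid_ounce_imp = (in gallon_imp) 56.17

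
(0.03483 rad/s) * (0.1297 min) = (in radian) 0.271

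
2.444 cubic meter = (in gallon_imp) 537.6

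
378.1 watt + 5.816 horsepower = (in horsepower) 6.323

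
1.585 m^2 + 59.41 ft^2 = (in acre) 0.001756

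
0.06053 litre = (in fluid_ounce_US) 2.047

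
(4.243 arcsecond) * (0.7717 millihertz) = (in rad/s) 1.587e-08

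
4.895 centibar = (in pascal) 4895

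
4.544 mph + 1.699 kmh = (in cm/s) 250.3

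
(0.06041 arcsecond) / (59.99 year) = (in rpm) 1.478e-15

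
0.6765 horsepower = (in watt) 504.5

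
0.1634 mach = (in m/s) 55.64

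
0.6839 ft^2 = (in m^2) 0.06354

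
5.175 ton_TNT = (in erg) 2.165e+17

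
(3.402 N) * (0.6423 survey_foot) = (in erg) 6.66e+06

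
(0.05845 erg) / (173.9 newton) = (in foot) 1.103e-10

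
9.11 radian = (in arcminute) 3.132e+04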